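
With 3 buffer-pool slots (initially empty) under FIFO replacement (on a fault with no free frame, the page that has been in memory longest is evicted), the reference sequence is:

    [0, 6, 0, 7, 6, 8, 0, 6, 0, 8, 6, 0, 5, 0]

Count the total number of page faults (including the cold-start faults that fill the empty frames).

0 → fault, frames [0]
6 → fault, frames [0, 6]
0 → hit
7 → fault, frames [0, 6, 7]
6 → hit
8 → fault, evict 0, frames [6, 7, 8]
0 → fault, evict 6, frames [7, 8, 0]
6 → fault, evict 7, frames [8, 0, 6]
0 → hit
8 → hit
6 → hit
0 → hit
5 → fault, evict 8, frames [0, 6, 5]
0 → hit
Page faults: 7.

7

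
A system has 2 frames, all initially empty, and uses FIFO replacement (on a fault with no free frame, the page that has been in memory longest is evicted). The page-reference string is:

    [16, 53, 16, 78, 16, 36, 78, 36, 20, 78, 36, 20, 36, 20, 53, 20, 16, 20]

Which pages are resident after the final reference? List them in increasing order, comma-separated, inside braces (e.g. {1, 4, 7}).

16 -> miss, frames {16}
53 -> miss, frames {16,53}
16 -> hit
78 -> miss, evict 16, frames {53,78}
16 -> miss, evict 53, frames {78,16}
36 -> miss, evict 78, frames {16,36}
78 -> miss, evict 16, frames {36,78}
36 -> hit
20 -> miss, evict 36, frames {78,20}
78 -> hit
36 -> miss, evict 78, frames {20,36}
20 -> hit
36 -> hit
20 -> hit
53 -> miss, evict 20, frames {36,53}
20 -> miss, evict 36, frames {53,20}
16 -> miss, evict 53, frames {20,16}
20 -> hit

{16, 20}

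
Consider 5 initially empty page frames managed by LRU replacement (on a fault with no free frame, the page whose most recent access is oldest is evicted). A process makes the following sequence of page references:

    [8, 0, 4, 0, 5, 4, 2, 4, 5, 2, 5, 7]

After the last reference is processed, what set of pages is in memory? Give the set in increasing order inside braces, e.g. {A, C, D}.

8 -> fault, frames (8)
0 -> fault, frames (8 0)
4 -> fault, frames (8 0 4)
0 -> hit
5 -> fault, frames (8 4 0 5)
4 -> hit
2 -> fault, frames (8 0 5 4 2)
4 -> hit
5 -> hit
2 -> hit
5 -> hit
7 -> fault, evict 8, frames (0 4 2 5 7)

{0, 2, 4, 5, 7}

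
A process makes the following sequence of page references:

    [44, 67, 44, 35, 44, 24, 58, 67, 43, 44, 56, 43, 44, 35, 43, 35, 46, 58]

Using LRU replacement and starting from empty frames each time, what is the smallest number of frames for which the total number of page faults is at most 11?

f=1: 18 faults
f=2: 15 faults
f=3: 12 faults
f=4: 12 faults
f=5: 10 faults
f=6: 10 faults
f=7: 8 faults
f=8: 8 faults
Smallest f with faults ≤ 11 is 5.

5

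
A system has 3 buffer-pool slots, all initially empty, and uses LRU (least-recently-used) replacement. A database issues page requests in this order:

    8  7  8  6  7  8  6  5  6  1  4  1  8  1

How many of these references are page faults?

8 -> miss, frames {8}
7 -> miss, frames {8,7}
8 -> hit
6 -> miss, frames {7,8,6}
7 -> hit
8 -> hit
6 -> hit
5 -> miss, evict 7, frames {8,6,5}
6 -> hit
1 -> miss, evict 8, frames {5,6,1}
4 -> miss, evict 5, frames {6,1,4}
1 -> hit
8 -> miss, evict 6, frames {4,1,8}
1 -> hit
Page faults: 7.

7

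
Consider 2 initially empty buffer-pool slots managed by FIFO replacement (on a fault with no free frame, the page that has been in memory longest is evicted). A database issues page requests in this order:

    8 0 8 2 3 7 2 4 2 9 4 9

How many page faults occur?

8: fault, frames (8)
0: fault, frames (8 0)
8: hit
2: fault, evict 8, frames (0 2)
3: fault, evict 0, frames (2 3)
7: fault, evict 2, frames (3 7)
2: fault, evict 3, frames (7 2)
4: fault, evict 7, frames (2 4)
2: hit
9: fault, evict 2, frames (4 9)
4: hit
9: hit
Page faults: 8.

8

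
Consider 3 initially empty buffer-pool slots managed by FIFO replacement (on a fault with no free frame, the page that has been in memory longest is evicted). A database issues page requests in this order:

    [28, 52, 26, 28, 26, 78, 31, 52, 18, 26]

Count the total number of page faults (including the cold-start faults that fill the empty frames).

8

28 → miss, frames {28}
52 → miss, frames {28,52}
26 → miss, frames {28,52,26}
28 → hit
26 → hit
78 → miss, evict 28, frames {52,26,78}
31 → miss, evict 52, frames {26,78,31}
52 → miss, evict 26, frames {78,31,52}
18 → miss, evict 78, frames {31,52,18}
26 → miss, evict 31, frames {52,18,26}
Page faults: 8.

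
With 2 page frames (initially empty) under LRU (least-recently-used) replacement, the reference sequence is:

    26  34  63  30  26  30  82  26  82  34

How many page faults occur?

26 -> miss, frames [26]
34 -> miss, frames [26, 34]
63 -> miss, evict 26, frames [34, 63]
30 -> miss, evict 34, frames [63, 30]
26 -> miss, evict 63, frames [30, 26]
30 -> hit
82 -> miss, evict 26, frames [30, 82]
26 -> miss, evict 30, frames [82, 26]
82 -> hit
34 -> miss, evict 26, frames [82, 34]
Page faults: 8.

8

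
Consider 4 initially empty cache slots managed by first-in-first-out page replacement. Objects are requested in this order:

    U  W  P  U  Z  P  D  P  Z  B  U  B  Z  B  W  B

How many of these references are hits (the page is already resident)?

8

U → miss, frames {U}
W → miss, frames {U,W}
P → miss, frames {U,W,P}
U → hit
Z → miss, frames {U,W,P,Z}
P → hit
D → miss, evict U, frames {W,P,Z,D}
P → hit
Z → hit
B → miss, evict W, frames {P,Z,D,B}
U → miss, evict P, frames {Z,D,B,U}
B → hit
Z → hit
B → hit
W → miss, evict Z, frames {D,B,U,W}
B → hit
Hits: 8.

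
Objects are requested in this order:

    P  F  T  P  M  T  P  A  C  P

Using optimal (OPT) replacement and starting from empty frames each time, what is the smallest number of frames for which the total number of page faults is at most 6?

3

f=1: 10 faults
f=2: 7 faults
f=3: 6 faults
f=4: 6 faults
f=5: 6 faults
f=6: 6 faults
Smallest f with faults ≤ 6 is 3.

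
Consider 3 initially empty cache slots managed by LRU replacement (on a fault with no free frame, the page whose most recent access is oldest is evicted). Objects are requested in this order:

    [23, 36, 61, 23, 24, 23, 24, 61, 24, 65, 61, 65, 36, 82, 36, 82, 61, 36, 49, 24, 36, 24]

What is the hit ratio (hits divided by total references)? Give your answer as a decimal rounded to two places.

23 -> miss, frames (23)
36 -> miss, frames (23 36)
61 -> miss, frames (23 36 61)
23 -> hit
24 -> miss, evict 36, frames (61 23 24)
23 -> hit
24 -> hit
61 -> hit
24 -> hit
65 -> miss, evict 23, frames (61 24 65)
61 -> hit
65 -> hit
36 -> miss, evict 24, frames (61 65 36)
82 -> miss, evict 61, frames (65 36 82)
36 -> hit
82 -> hit
61 -> miss, evict 65, frames (36 82 61)
36 -> hit
49 -> miss, evict 82, frames (61 36 49)
24 -> miss, evict 61, frames (36 49 24)
36 -> hit
24 -> hit
Hits: 12 of 22 references → 12/22 = 0.5455.

0.55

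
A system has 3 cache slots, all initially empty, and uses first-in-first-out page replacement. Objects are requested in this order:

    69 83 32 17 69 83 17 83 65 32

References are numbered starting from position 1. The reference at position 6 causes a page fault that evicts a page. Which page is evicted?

pos 1: 69 → miss, frames {69}
pos 2: 83 → miss, frames {69,83}
pos 3: 32 → miss, frames {69,83,32}
pos 4: 17 → miss, evict 69, frames {83,32,17}
pos 5: 69 → miss, evict 83, frames {32,17,69}
pos 6: 83 → miss, evict 32, frames {17,69,83}
At position 6, page 32 is evicted.

32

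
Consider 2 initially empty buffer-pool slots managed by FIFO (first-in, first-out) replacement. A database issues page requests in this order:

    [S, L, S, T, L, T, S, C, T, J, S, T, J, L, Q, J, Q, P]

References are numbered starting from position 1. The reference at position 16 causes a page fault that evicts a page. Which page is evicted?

L

pos 1: S → miss, frames [S]
pos 2: L → miss, frames [S, L]
pos 3: S → hit
pos 4: T → miss, evict S, frames [L, T]
pos 5: L → hit
pos 6: T → hit
pos 7: S → miss, evict L, frames [T, S]
pos 8: C → miss, evict T, frames [S, C]
pos 9: T → miss, evict S, frames [C, T]
pos 10: J → miss, evict C, frames [T, J]
pos 11: S → miss, evict T, frames [J, S]
pos 12: T → miss, evict J, frames [S, T]
pos 13: J → miss, evict S, frames [T, J]
pos 14: L → miss, evict T, frames [J, L]
pos 15: Q → miss, evict J, frames [L, Q]
pos 16: J → miss, evict L, frames [Q, J]
At position 16, page L is evicted.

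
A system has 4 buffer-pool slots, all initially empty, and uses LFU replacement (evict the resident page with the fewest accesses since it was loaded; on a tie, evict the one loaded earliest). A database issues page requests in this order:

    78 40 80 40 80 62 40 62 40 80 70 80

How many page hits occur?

78 -> fault, frames [78]
40 -> fault, frames [78, 40]
80 -> fault, frames [78, 40, 80]
40 -> hit
80 -> hit
62 -> fault, frames [78, 40, 80, 62]
40 -> hit
62 -> hit
40 -> hit
80 -> hit
70 -> fault, evict 78, frames [40, 80, 62, 70]
80 -> hit
Hits: 7.

7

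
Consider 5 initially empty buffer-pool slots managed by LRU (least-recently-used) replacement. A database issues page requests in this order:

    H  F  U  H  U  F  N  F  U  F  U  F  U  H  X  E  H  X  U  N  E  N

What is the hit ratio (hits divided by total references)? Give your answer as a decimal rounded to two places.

H → fault, frames {H}
F → fault, frames {H,F}
U → fault, frames {H,F,U}
H → hit
U → hit
F → hit
N → fault, frames {H,U,F,N}
F → hit
U → hit
F → hit
U → hit
F → hit
U → hit
H → hit
X → fault, frames {N,F,U,H,X}
E → fault, evict N, frames {F,U,H,X,E}
H → hit
X → hit
U → hit
N → fault, evict F, frames {E,H,X,U,N}
E → hit
N → hit
Hits: 15 of 22 references → 15/22 = 0.6818.

0.68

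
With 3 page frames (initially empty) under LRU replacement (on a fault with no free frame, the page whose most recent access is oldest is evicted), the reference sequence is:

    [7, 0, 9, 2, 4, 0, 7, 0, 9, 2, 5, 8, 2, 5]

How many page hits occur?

7: fault, frames {7}
0: fault, frames {7,0}
9: fault, frames {7,0,9}
2: fault, evict 7, frames {0,9,2}
4: fault, evict 0, frames {9,2,4}
0: fault, evict 9, frames {2,4,0}
7: fault, evict 2, frames {4,0,7}
0: hit
9: fault, evict 4, frames {7,0,9}
2: fault, evict 7, frames {0,9,2}
5: fault, evict 0, frames {9,2,5}
8: fault, evict 9, frames {2,5,8}
2: hit
5: hit
Hits: 3.

3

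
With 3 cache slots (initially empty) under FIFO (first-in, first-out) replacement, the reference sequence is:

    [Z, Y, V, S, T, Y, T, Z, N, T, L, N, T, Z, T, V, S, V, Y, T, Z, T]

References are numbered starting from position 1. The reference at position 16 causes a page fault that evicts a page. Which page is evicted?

T

pos 1: Z -> fault, frames (Z)
pos 2: Y -> fault, frames (Z Y)
pos 3: V -> fault, frames (Z Y V)
pos 4: S -> fault, evict Z, frames (Y V S)
pos 5: T -> fault, evict Y, frames (V S T)
pos 6: Y -> fault, evict V, frames (S T Y)
pos 7: T -> hit
pos 8: Z -> fault, evict S, frames (T Y Z)
pos 9: N -> fault, evict T, frames (Y Z N)
pos 10: T -> fault, evict Y, frames (Z N T)
pos 11: L -> fault, evict Z, frames (N T L)
pos 12: N -> hit
pos 13: T -> hit
pos 14: Z -> fault, evict N, frames (T L Z)
pos 15: T -> hit
pos 16: V -> fault, evict T, frames (L Z V)
At position 16, page T is evicted.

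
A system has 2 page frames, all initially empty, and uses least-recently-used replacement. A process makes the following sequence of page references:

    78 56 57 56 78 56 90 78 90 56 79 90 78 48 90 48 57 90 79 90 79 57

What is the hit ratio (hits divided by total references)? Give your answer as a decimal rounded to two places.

0.27

78 -> miss, frames [78]
56 -> miss, frames [78, 56]
57 -> miss, evict 78, frames [56, 57]
56 -> hit
78 -> miss, evict 57, frames [56, 78]
56 -> hit
90 -> miss, evict 78, frames [56, 90]
78 -> miss, evict 56, frames [90, 78]
90 -> hit
56 -> miss, evict 78, frames [90, 56]
79 -> miss, evict 90, frames [56, 79]
90 -> miss, evict 56, frames [79, 90]
78 -> miss, evict 79, frames [90, 78]
48 -> miss, evict 90, frames [78, 48]
90 -> miss, evict 78, frames [48, 90]
48 -> hit
57 -> miss, evict 90, frames [48, 57]
90 -> miss, evict 48, frames [57, 90]
79 -> miss, evict 57, frames [90, 79]
90 -> hit
79 -> hit
57 -> miss, evict 90, frames [79, 57]
Hits: 6 of 22 references → 6/22 = 0.2727.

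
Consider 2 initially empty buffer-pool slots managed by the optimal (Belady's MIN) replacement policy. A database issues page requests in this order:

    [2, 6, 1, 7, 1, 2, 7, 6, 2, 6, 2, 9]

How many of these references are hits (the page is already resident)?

2 -> miss, frames (2)
6 -> miss, frames (2 6)
1 -> miss, evict 6, frames (2 1)
7 -> miss, evict 2, frames (1 7)
1 -> hit
2 -> miss, evict 1, frames (7 2)
7 -> hit
6 -> miss, evict 7, frames (2 6)
2 -> hit
6 -> hit
2 -> hit
9 -> miss, evict 6, frames (2 9)
Hits: 5.

5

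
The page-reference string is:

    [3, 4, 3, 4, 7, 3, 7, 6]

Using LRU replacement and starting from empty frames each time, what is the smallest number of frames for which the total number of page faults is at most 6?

f=1: 8 faults
f=2: 5 faults
f=3: 4 faults
f=4: 4 faults
Smallest f with faults ≤ 6 is 2.

2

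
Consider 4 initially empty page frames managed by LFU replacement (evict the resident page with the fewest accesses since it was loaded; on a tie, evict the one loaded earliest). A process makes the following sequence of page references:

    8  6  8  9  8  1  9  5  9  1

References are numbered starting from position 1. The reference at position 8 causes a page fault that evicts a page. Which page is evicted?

pos 1: 8: miss, frames {8}
pos 2: 6: miss, frames {8,6}
pos 3: 8: hit
pos 4: 9: miss, frames {8,6,9}
pos 5: 8: hit
pos 6: 1: miss, frames {8,6,9,1}
pos 7: 9: hit
pos 8: 5: miss, evict 6, frames {8,9,1,5}
At position 8, page 6 is evicted.

6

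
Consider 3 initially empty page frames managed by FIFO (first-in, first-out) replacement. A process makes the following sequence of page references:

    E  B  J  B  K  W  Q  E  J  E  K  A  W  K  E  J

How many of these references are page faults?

13

E -> fault, frames (E)
B -> fault, frames (E B)
J -> fault, frames (E B J)
B -> hit
K -> fault, evict E, frames (B J K)
W -> fault, evict B, frames (J K W)
Q -> fault, evict J, frames (K W Q)
E -> fault, evict K, frames (W Q E)
J -> fault, evict W, frames (Q E J)
E -> hit
K -> fault, evict Q, frames (E J K)
A -> fault, evict E, frames (J K A)
W -> fault, evict J, frames (K A W)
K -> hit
E -> fault, evict K, frames (A W E)
J -> fault, evict A, frames (W E J)
Page faults: 13.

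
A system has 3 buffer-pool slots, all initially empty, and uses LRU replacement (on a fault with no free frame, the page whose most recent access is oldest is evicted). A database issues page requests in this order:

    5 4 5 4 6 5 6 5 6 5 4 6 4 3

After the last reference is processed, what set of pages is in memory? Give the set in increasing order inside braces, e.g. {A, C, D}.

{3, 4, 6}

5 → fault, frames (5)
4 → fault, frames (5 4)
5 → hit
4 → hit
6 → fault, frames (5 4 6)
5 → hit
6 → hit
5 → hit
6 → hit
5 → hit
4 → hit
6 → hit
4 → hit
3 → fault, evict 5, frames (6 4 3)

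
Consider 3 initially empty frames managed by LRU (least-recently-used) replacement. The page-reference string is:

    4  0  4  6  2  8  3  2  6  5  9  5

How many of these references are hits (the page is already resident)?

3

4 → miss, frames [4]
0 → miss, frames [4, 0]
4 → hit
6 → miss, frames [0, 4, 6]
2 → miss, evict 0, frames [4, 6, 2]
8 → miss, evict 4, frames [6, 2, 8]
3 → miss, evict 6, frames [2, 8, 3]
2 → hit
6 → miss, evict 8, frames [3, 2, 6]
5 → miss, evict 3, frames [2, 6, 5]
9 → miss, evict 2, frames [6, 5, 9]
5 → hit
Hits: 3.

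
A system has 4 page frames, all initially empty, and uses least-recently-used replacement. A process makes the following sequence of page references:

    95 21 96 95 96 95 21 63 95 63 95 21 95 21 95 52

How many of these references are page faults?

5

95 -> fault, frames [95]
21 -> fault, frames [95, 21]
96 -> fault, frames [95, 21, 96]
95 -> hit
96 -> hit
95 -> hit
21 -> hit
63 -> fault, frames [96, 95, 21, 63]
95 -> hit
63 -> hit
95 -> hit
21 -> hit
95 -> hit
21 -> hit
95 -> hit
52 -> fault, evict 96, frames [63, 21, 95, 52]
Page faults: 5.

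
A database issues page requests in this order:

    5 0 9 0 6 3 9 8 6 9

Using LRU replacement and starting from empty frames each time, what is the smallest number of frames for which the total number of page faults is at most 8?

f=1: 10 faults
f=2: 9 faults
f=3: 8 faults
f=4: 6 faults
f=5: 6 faults
f=6: 6 faults
Smallest f with faults ≤ 8 is 3.

3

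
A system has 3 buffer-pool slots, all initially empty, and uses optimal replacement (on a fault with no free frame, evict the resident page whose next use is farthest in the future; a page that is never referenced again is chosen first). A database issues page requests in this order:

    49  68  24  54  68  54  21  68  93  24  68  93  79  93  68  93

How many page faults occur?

7

49 → fault, frames {49}
68 → fault, frames {49,68}
24 → fault, frames {49,68,24}
54 → fault, evict 49, frames {68,24,54}
68 → hit
54 → hit
21 → fault, evict 54, frames {68,24,21}
68 → hit
93 → fault, evict 21, frames {68,24,93}
24 → hit
68 → hit
93 → hit
79 → fault, evict 24, frames {68,93,79}
93 → hit
68 → hit
93 → hit
Page faults: 7.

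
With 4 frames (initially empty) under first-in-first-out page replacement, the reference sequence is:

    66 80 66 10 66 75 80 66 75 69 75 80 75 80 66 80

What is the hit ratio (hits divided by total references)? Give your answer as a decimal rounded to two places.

0.56

66 → fault, frames {66}
80 → fault, frames {66,80}
66 → hit
10 → fault, frames {66,80,10}
66 → hit
75 → fault, frames {66,80,10,75}
80 → hit
66 → hit
75 → hit
69 → fault, evict 66, frames {80,10,75,69}
75 → hit
80 → hit
75 → hit
80 → hit
66 → fault, evict 80, frames {10,75,69,66}
80 → fault, evict 10, frames {75,69,66,80}
Hits: 9 of 16 references → 9/16 = 0.5625.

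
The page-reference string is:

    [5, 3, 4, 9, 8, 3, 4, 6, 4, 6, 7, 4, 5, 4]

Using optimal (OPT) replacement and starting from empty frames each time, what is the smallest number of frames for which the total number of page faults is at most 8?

3

f=1: 14 faults
f=2: 9 faults
f=3: 8 faults
f=4: 7 faults
f=5: 7 faults
f=6: 7 faults
f=7: 7 faults
Smallest f with faults ≤ 8 is 3.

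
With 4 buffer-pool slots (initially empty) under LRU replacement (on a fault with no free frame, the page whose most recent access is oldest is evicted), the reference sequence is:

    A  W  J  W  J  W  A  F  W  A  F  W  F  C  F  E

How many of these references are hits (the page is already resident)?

A -> fault, frames [A]
W -> fault, frames [A, W]
J -> fault, frames [A, W, J]
W -> hit
J -> hit
W -> hit
A -> hit
F -> fault, frames [J, W, A, F]
W -> hit
A -> hit
F -> hit
W -> hit
F -> hit
C -> fault, evict J, frames [A, W, F, C]
F -> hit
E -> fault, evict A, frames [W, C, F, E]
Hits: 10.

10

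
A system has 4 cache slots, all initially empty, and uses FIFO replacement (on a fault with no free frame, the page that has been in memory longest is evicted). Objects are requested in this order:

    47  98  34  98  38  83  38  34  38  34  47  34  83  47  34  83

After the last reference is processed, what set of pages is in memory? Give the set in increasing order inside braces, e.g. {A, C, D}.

47: miss, frames {47}
98: miss, frames {47,98}
34: miss, frames {47,98,34}
98: hit
38: miss, frames {47,98,34,38}
83: miss, evict 47, frames {98,34,38,83}
38: hit
34: hit
38: hit
34: hit
47: miss, evict 98, frames {34,38,83,47}
34: hit
83: hit
47: hit
34: hit
83: hit

{34, 38, 47, 83}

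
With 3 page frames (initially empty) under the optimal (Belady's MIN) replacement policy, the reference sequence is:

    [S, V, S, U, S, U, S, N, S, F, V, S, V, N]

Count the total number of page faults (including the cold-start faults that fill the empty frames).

6

S → miss, frames {S}
V → miss, frames {S,V}
S → hit
U → miss, frames {S,V,U}
S → hit
U → hit
S → hit
N → miss, evict U, frames {S,V,N}
S → hit
F → miss, evict N, frames {S,V,F}
V → hit
S → hit
V → hit
N → miss, evict F, frames {S,V,N}
Page faults: 6.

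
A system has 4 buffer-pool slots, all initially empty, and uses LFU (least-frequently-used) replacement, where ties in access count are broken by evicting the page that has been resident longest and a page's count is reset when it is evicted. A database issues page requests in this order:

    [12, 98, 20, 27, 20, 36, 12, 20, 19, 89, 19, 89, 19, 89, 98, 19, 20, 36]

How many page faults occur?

10

12 -> miss, frames [12]
98 -> miss, frames [12, 98]
20 -> miss, frames [12, 98, 20]
27 -> miss, frames [12, 98, 20, 27]
20 -> hit
36 -> miss, evict 12, frames [98, 20, 27, 36]
12 -> miss, evict 98, frames [20, 27, 36, 12]
20 -> hit
19 -> miss, evict 27, frames [20, 36, 12, 19]
89 -> miss, evict 36, frames [20, 12, 19, 89]
19 -> hit
89 -> hit
19 -> hit
89 -> hit
98 -> miss, evict 12, frames [20, 19, 89, 98]
19 -> hit
20 -> hit
36 -> miss, evict 98, frames [20, 19, 89, 36]
Page faults: 10.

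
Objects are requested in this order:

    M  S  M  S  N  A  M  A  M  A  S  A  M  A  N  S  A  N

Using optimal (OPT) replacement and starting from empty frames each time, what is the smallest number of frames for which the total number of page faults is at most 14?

2

f=1: 18 faults
f=2: 9 faults
f=3: 5 faults
f=4: 4 faults
Smallest f with faults ≤ 14 is 2.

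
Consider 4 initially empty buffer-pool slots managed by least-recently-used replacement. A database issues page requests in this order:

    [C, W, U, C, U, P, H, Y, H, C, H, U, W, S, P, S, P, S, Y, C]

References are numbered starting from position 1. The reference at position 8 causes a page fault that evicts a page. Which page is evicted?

pos 1: C -> miss, frames {C}
pos 2: W -> miss, frames {C,W}
pos 3: U -> miss, frames {C,W,U}
pos 4: C -> hit
pos 5: U -> hit
pos 6: P -> miss, frames {W,C,U,P}
pos 7: H -> miss, evict W, frames {C,U,P,H}
pos 8: Y -> miss, evict C, frames {U,P,H,Y}
At position 8, page C is evicted.

C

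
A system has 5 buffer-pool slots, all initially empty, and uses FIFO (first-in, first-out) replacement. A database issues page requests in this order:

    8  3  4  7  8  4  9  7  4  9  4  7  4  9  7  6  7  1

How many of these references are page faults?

8 → fault, frames [8]
3 → fault, frames [8, 3]
4 → fault, frames [8, 3, 4]
7 → fault, frames [8, 3, 4, 7]
8 → hit
4 → hit
9 → fault, frames [8, 3, 4, 7, 9]
7 → hit
4 → hit
9 → hit
4 → hit
7 → hit
4 → hit
9 → hit
7 → hit
6 → fault, evict 8, frames [3, 4, 7, 9, 6]
7 → hit
1 → fault, evict 3, frames [4, 7, 9, 6, 1]
Page faults: 7.

7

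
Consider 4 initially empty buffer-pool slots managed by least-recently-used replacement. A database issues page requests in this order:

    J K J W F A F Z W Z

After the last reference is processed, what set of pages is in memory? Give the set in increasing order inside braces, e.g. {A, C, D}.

{A, F, W, Z}

J -> miss, frames [J]
K -> miss, frames [J, K]
J -> hit
W -> miss, frames [K, J, W]
F -> miss, frames [K, J, W, F]
A -> miss, evict K, frames [J, W, F, A]
F -> hit
Z -> miss, evict J, frames [W, A, F, Z]
W -> hit
Z -> hit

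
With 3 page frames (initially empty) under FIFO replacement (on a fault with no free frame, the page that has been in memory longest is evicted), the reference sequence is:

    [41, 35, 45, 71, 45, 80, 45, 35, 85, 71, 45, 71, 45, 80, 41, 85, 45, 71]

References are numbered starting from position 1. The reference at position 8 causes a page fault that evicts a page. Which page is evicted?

45

pos 1: 41 → miss, frames [41]
pos 2: 35 → miss, frames [41, 35]
pos 3: 45 → miss, frames [41, 35, 45]
pos 4: 71 → miss, evict 41, frames [35, 45, 71]
pos 5: 45 → hit
pos 6: 80 → miss, evict 35, frames [45, 71, 80]
pos 7: 45 → hit
pos 8: 35 → miss, evict 45, frames [71, 80, 35]
At position 8, page 45 is evicted.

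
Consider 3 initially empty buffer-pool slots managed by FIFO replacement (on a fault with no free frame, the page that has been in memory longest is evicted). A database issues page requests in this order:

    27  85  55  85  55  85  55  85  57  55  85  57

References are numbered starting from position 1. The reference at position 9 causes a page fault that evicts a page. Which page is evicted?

27

pos 1: 27 → fault, frames (27)
pos 2: 85 → fault, frames (27 85)
pos 3: 55 → fault, frames (27 85 55)
pos 4: 85 → hit
pos 5: 55 → hit
pos 6: 85 → hit
pos 7: 55 → hit
pos 8: 85 → hit
pos 9: 57 → fault, evict 27, frames (85 55 57)
At position 9, page 27 is evicted.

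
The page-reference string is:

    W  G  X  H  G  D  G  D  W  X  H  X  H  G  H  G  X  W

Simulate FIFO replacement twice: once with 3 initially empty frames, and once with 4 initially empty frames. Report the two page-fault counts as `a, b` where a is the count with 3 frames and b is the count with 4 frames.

3 frames: F F F F . F F . F F F . . F . . . F → 11 faults.
4 frames: F F F F . F . . F . . . . F . . F . → 8 faults.
8 < 11: adding a frame reduced faults, as is typical.

11, 8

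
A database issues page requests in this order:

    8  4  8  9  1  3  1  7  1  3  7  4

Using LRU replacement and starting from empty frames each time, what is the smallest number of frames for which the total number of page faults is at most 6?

6

f=1: 12 faults
f=2: 9 faults
f=3: 7 faults
f=4: 7 faults
f=5: 7 faults
f=6: 6 faults
Smallest f with faults ≤ 6 is 6.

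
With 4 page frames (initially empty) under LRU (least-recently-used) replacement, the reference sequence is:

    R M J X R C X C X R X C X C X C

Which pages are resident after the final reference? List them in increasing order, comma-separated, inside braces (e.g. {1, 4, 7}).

R -> fault, frames (R)
M -> fault, frames (R M)
J -> fault, frames (R M J)
X -> fault, frames (R M J X)
R -> hit
C -> fault, evict M, frames (J X R C)
X -> hit
C -> hit
X -> hit
R -> hit
X -> hit
C -> hit
X -> hit
C -> hit
X -> hit
C -> hit

{C, J, R, X}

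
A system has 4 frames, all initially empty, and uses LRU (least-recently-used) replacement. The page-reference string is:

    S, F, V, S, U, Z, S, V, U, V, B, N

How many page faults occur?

7

S: fault, frames (S)
F: fault, frames (S F)
V: fault, frames (S F V)
S: hit
U: fault, frames (F V S U)
Z: fault, evict F, frames (V S U Z)
S: hit
V: hit
U: hit
V: hit
B: fault, evict Z, frames (S U V B)
N: fault, evict S, frames (U V B N)
Page faults: 7.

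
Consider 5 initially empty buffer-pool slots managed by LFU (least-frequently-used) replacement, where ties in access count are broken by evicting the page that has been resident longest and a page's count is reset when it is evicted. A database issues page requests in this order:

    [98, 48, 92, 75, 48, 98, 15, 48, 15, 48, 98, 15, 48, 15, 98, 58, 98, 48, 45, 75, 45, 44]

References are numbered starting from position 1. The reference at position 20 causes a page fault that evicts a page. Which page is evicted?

58

pos 1: 98 → fault, frames {98}
pos 2: 48 → fault, frames {98,48}
pos 3: 92 → fault, frames {98,48,92}
pos 4: 75 → fault, frames {98,48,92,75}
pos 5: 48 → hit
pos 6: 98 → hit
pos 7: 15 → fault, frames {98,48,92,75,15}
pos 8: 48 → hit
pos 9: 15 → hit
pos 10: 48 → hit
pos 11: 98 → hit
pos 12: 15 → hit
pos 13: 48 → hit
pos 14: 15 → hit
pos 15: 98 → hit
pos 16: 58 → fault, evict 92, frames {98,48,75,15,58}
pos 17: 98 → hit
pos 18: 48 → hit
pos 19: 45 → fault, evict 75, frames {98,48,15,58,45}
pos 20: 75 → fault, evict 58, frames {98,48,15,45,75}
At position 20, page 58 is evicted.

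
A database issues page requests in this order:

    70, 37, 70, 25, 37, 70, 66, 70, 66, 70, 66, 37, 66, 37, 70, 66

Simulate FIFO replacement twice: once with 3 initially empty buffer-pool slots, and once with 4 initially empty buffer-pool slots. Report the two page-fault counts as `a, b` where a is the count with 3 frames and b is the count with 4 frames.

6, 4

3 frames: F F . F . . F F . . . F . . . . → 6 faults.
4 frames: F F . F . . F . . . . . . . . . → 4 faults.
4 < 6: adding a frame reduced faults, as is typical.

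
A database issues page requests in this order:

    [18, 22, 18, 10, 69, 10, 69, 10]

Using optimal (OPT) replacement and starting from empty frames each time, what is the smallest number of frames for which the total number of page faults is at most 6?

f=1: 8 faults
f=2: 4 faults
f=3: 4 faults
f=4: 4 faults
Smallest f with faults ≤ 6 is 2.

2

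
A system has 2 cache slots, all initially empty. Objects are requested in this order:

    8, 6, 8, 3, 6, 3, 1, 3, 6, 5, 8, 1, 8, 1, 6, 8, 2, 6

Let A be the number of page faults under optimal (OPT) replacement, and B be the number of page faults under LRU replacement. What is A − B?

-4

Under OPT: F F . F . . F . F F F . . . F . F . → 9 faults.
Under LRU: F F . F F . F . F F F F . . F F F F → 13 faults.
A − B = 9 − 13 = -4.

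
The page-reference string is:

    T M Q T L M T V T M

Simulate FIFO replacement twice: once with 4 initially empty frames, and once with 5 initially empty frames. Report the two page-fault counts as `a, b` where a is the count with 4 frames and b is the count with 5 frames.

4 frames: F F F . F . . F F F → 7 faults.
5 frames: F F F . F . . F . . → 5 faults.
5 < 7: adding a frame reduced faults, as is typical.

7, 5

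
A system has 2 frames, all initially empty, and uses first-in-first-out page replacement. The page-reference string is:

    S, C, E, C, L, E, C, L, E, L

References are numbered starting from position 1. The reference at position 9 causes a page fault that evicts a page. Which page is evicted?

pos 1: S -> miss, frames (S)
pos 2: C -> miss, frames (S C)
pos 3: E -> miss, evict S, frames (C E)
pos 4: C -> hit
pos 5: L -> miss, evict C, frames (E L)
pos 6: E -> hit
pos 7: C -> miss, evict E, frames (L C)
pos 8: L -> hit
pos 9: E -> miss, evict L, frames (C E)
At position 9, page L is evicted.

L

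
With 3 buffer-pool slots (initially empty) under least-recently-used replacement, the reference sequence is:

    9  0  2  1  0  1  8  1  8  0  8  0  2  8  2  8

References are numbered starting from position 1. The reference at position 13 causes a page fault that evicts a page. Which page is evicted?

1

pos 1: 9 -> miss, frames [9]
pos 2: 0 -> miss, frames [9, 0]
pos 3: 2 -> miss, frames [9, 0, 2]
pos 4: 1 -> miss, evict 9, frames [0, 2, 1]
pos 5: 0 -> hit
pos 6: 1 -> hit
pos 7: 8 -> miss, evict 2, frames [0, 1, 8]
pos 8: 1 -> hit
pos 9: 8 -> hit
pos 10: 0 -> hit
pos 11: 8 -> hit
pos 12: 0 -> hit
pos 13: 2 -> miss, evict 1, frames [8, 0, 2]
At position 13, page 1 is evicted.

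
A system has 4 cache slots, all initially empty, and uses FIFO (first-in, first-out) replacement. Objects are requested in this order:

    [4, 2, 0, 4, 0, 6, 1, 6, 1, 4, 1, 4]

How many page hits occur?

4 → fault, frames (4)
2 → fault, frames (4 2)
0 → fault, frames (4 2 0)
4 → hit
0 → hit
6 → fault, frames (4 2 0 6)
1 → fault, evict 4, frames (2 0 6 1)
6 → hit
1 → hit
4 → fault, evict 2, frames (0 6 1 4)
1 → hit
4 → hit
Hits: 6.

6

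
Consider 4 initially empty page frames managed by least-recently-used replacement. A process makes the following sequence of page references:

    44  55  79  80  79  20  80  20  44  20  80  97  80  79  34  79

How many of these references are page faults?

9

44: miss, frames [44]
55: miss, frames [44, 55]
79: miss, frames [44, 55, 79]
80: miss, frames [44, 55, 79, 80]
79: hit
20: miss, evict 44, frames [55, 80, 79, 20]
80: hit
20: hit
44: miss, evict 55, frames [79, 80, 20, 44]
20: hit
80: hit
97: miss, evict 79, frames [44, 20, 80, 97]
80: hit
79: miss, evict 44, frames [20, 97, 80, 79]
34: miss, evict 20, frames [97, 80, 79, 34]
79: hit
Page faults: 9.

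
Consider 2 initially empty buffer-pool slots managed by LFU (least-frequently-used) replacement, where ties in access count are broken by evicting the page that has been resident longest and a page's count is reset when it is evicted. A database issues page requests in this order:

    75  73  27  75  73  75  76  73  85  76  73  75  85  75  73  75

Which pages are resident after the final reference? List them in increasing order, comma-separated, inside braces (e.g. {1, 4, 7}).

75 -> miss, frames [75]
73 -> miss, frames [75, 73]
27 -> miss, evict 75, frames [73, 27]
75 -> miss, evict 73, frames [27, 75]
73 -> miss, evict 27, frames [75, 73]
75 -> hit
76 -> miss, evict 73, frames [75, 76]
73 -> miss, evict 76, frames [75, 73]
85 -> miss, evict 73, frames [75, 85]
76 -> miss, evict 85, frames [75, 76]
73 -> miss, evict 76, frames [75, 73]
75 -> hit
85 -> miss, evict 73, frames [75, 85]
75 -> hit
73 -> miss, evict 85, frames [75, 73]
75 -> hit

{73, 75}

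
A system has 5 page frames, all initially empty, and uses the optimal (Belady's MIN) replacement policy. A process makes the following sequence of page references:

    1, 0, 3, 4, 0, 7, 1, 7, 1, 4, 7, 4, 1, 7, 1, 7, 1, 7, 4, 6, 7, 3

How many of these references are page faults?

6

1 → miss, frames {1}
0 → miss, frames {1,0}
3 → miss, frames {1,0,3}
4 → miss, frames {1,0,3,4}
0 → hit
7 → miss, frames {1,0,3,4,7}
1 → hit
7 → hit
1 → hit
4 → hit
7 → hit
4 → hit
1 → hit
7 → hit
1 → hit
7 → hit
1 → hit
7 → hit
4 → hit
6 → miss, evict 4, frames {1,0,3,7,6}
7 → hit
3 → hit
Page faults: 6.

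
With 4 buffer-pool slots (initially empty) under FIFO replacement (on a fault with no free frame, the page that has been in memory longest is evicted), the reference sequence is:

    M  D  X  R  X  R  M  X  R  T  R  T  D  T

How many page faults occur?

5

M -> fault, frames (M)
D -> fault, frames (M D)
X -> fault, frames (M D X)
R -> fault, frames (M D X R)
X -> hit
R -> hit
M -> hit
X -> hit
R -> hit
T -> fault, evict M, frames (D X R T)
R -> hit
T -> hit
D -> hit
T -> hit
Page faults: 5.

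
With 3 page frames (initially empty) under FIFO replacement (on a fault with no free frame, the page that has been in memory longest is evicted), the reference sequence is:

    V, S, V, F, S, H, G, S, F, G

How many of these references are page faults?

7

V → miss, frames [V]
S → miss, frames [V, S]
V → hit
F → miss, frames [V, S, F]
S → hit
H → miss, evict V, frames [S, F, H]
G → miss, evict S, frames [F, H, G]
S → miss, evict F, frames [H, G, S]
F → miss, evict H, frames [G, S, F]
G → hit
Page faults: 7.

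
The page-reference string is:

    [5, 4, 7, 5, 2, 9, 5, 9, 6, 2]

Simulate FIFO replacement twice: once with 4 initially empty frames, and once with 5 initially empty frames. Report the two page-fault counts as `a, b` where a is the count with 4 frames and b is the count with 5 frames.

7, 6

4 frames: F F F . F F F . F . → 7 faults.
5 frames: F F F . F F . . F . → 6 faults.
6 < 7: adding a frame reduced faults, as is typical.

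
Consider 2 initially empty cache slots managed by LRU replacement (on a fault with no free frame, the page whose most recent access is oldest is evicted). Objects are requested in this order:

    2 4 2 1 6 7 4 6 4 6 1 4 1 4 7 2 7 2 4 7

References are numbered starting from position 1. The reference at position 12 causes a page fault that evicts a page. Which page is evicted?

pos 1: 2 -> miss, frames [2]
pos 2: 4 -> miss, frames [2, 4]
pos 3: 2 -> hit
pos 4: 1 -> miss, evict 4, frames [2, 1]
pos 5: 6 -> miss, evict 2, frames [1, 6]
pos 6: 7 -> miss, evict 1, frames [6, 7]
pos 7: 4 -> miss, evict 6, frames [7, 4]
pos 8: 6 -> miss, evict 7, frames [4, 6]
pos 9: 4 -> hit
pos 10: 6 -> hit
pos 11: 1 -> miss, evict 4, frames [6, 1]
pos 12: 4 -> miss, evict 6, frames [1, 4]
At position 12, page 6 is evicted.

6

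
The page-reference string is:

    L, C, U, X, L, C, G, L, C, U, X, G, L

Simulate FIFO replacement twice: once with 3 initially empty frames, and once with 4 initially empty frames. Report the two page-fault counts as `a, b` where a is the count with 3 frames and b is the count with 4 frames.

3 frames: F F F F F F F . . F F . F → 10 faults.
4 frames: F F F F . . F F F F F F F → 11 faults.
11 > 10: adding a frame increased faults — Belady's anomaly.

10, 11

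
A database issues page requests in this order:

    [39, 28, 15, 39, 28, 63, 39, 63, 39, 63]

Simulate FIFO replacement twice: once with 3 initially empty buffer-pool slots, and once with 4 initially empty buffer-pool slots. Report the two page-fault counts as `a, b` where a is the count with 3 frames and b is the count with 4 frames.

3 frames: F F F . . F F . . . → 5 faults.
4 frames: F F F . . F . . . . → 4 faults.
4 < 5: adding a frame reduced faults, as is typical.

5, 4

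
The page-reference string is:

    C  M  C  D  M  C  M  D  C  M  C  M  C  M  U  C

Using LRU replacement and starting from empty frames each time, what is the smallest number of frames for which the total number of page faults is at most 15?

2

f=1: 16 faults
f=2: 10 faults
f=3: 4 faults
f=4: 4 faults
Smallest f with faults ≤ 15 is 2.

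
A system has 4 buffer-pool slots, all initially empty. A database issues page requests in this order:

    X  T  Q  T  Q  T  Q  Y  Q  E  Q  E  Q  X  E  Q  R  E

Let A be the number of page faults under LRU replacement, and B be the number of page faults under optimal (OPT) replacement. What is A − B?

1

Under LRU: F F F . . . . F . F . . . F . . F . → 7 faults.
Under OPT: F F F . . . . F . F . . . . . . F . → 6 faults.
A − B = 7 − 6 = 1.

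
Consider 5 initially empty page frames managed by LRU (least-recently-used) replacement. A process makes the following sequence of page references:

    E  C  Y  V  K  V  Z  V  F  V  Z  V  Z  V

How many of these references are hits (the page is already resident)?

E -> miss, frames {E}
C -> miss, frames {E,C}
Y -> miss, frames {E,C,Y}
V -> miss, frames {E,C,Y,V}
K -> miss, frames {E,C,Y,V,K}
V -> hit
Z -> miss, evict E, frames {C,Y,K,V,Z}
V -> hit
F -> miss, evict C, frames {Y,K,Z,V,F}
V -> hit
Z -> hit
V -> hit
Z -> hit
V -> hit
Hits: 7.

7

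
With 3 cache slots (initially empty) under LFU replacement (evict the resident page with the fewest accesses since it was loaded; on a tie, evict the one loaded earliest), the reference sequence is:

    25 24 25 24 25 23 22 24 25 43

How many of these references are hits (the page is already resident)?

5

25 → miss, frames {25}
24 → miss, frames {25,24}
25 → hit
24 → hit
25 → hit
23 → miss, frames {25,24,23}
22 → miss, evict 23, frames {25,24,22}
24 → hit
25 → hit
43 → miss, evict 22, frames {25,24,43}
Hits: 5.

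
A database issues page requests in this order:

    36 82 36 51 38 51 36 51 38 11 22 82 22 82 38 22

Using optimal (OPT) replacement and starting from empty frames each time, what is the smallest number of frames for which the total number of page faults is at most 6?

4

f=1: 16 faults
f=2: 10 faults
f=3: 7 faults
f=4: 6 faults
f=5: 6 faults
f=6: 6 faults
Smallest f with faults ≤ 6 is 4.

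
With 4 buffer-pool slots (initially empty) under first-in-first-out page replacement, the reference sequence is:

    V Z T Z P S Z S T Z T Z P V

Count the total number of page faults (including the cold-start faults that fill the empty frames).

V → fault, frames [V]
Z → fault, frames [V, Z]
T → fault, frames [V, Z, T]
Z → hit
P → fault, frames [V, Z, T, P]
S → fault, evict V, frames [Z, T, P, S]
Z → hit
S → hit
T → hit
Z → hit
T → hit
Z → hit
P → hit
V → fault, evict Z, frames [T, P, S, V]
Page faults: 6.

6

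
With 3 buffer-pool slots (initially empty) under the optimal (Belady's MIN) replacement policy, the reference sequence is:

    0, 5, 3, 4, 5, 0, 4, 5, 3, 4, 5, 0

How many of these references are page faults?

6

0 -> fault, frames [0]
5 -> fault, frames [0, 5]
3 -> fault, frames [0, 5, 3]
4 -> fault, evict 3, frames [0, 5, 4]
5 -> hit
0 -> hit
4 -> hit
5 -> hit
3 -> fault, evict 0, frames [5, 4, 3]
4 -> hit
5 -> hit
0 -> fault, evict 3, frames [5, 4, 0]
Page faults: 6.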